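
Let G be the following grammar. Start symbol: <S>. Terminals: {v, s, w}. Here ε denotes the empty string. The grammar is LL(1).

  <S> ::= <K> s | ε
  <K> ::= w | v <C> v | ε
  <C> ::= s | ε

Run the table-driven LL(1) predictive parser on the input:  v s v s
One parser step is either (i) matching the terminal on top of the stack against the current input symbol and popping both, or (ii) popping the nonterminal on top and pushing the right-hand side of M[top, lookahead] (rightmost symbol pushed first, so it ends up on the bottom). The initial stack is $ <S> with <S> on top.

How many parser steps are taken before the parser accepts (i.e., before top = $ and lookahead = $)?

     Stack        Input      Action
  1  $ <S>        v s v s $  expand <S> ::= <K> s
  2  $ s <K>      v s v s $  expand <K> ::= v <C> v
  3  $ s v <C> v  v s v s $  match v
  4  $ s v <C>    s v s $    expand <C> ::= s
  5  $ s v s      s v s $    match s
  6  $ s v        v s $      match v
  7  $ s          s $        match s
Accept reached after 7 steps.

7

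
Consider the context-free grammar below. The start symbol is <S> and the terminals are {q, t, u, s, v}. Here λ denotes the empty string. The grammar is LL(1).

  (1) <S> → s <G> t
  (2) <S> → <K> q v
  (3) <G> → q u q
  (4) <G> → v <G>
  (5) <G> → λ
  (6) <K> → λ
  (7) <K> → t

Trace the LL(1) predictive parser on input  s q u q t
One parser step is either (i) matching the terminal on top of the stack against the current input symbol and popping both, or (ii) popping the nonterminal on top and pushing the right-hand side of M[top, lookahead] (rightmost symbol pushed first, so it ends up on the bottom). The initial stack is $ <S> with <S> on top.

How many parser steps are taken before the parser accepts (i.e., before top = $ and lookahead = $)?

7

     Stack      Input        Action
  1  $ <S>      s q u q t $  expand <S> → s <G> t
  2  $ t <G> s  s q u q t $  match s
  3  $ t <G>    q u q t $    expand <G> → q u q
  4  $ t q u q  q u q t $    match q
  5  $ t q u    u q t $      match u
  6  $ t q      q t $        match q
  7  $ t        t $          match t
Accept reached after 7 steps.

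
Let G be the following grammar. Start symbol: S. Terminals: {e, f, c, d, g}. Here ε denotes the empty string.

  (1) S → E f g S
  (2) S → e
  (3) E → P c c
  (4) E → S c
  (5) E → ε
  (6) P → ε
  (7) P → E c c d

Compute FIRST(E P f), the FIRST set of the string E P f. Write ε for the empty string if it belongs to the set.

FIRST(S): from S→E f g S we get {c, e, f}; from S→e we get {e}. So FIRST(S) = {c, e, f}.
FIRST(E): from E→P c c we get {c, e, f}; from E→S c we get {c, e, f}; from E→ε we get {ε}. So FIRST(E) = {ε, c, e, f}.
FIRST(P): from P→ε we get {ε}; from P→E c c d we get {c, e, f}. So FIRST(P) = {ε, c, e, f}.
FIRST(E P f): take FIRST of each symbol in turn, carrying on past any symbol whose FIRST contains ε; result {c, e, f}.

{c, e, f}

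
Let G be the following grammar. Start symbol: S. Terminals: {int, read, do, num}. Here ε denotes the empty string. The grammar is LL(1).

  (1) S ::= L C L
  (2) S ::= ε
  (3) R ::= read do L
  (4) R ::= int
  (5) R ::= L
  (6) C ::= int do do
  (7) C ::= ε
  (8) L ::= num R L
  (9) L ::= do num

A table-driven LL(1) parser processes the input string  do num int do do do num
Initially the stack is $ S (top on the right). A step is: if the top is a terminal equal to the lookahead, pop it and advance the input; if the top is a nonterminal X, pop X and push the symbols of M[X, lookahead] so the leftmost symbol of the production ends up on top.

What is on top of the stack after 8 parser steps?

L

     Stack          Input                      Action
  1  $ S            do num int do do do num $  expand S ::= L C L
  2  $ L C L        do num int do do do num $  expand L ::= do num
  3  $ L C num do   do num int do do do num $  match do
  4  $ L C num      num int do do do num $     match num
  5  $ L C          int do do do num $         expand C ::= int do do
  6  $ L do do int  int do do do num $         match int
  7  $ L do do      do do do num $             match do
  8  $ L do         do do num $                match do
Stack after step 8: $ L (top = L).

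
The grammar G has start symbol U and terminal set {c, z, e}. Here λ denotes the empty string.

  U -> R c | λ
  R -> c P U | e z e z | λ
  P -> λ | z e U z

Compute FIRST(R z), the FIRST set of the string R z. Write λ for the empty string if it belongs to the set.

{c, e, z}

FIRST(R) = {λ, c, e}
FIRST(P) = {λ, z}
FIRST(U) = {λ, c, e}  (via R c)
FIRST(R z): take FIRST of each symbol in turn, carrying on past any symbol whose FIRST contains λ; result {c, e, z}.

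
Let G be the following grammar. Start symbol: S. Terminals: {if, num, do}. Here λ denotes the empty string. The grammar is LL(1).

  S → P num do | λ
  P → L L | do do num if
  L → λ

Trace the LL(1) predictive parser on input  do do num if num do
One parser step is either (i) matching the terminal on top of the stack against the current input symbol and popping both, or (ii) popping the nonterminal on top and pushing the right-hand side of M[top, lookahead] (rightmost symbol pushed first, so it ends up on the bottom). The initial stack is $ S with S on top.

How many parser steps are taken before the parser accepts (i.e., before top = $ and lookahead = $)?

8

     Stack                  Input                  Action
  1  $ S                    do do num if num do $  expand S → P num do
  2  $ do num P             do do num if num do $  expand P → do do num if
  3  $ do num if num do do  do do num if num do $  match do
  4  $ do num if num do     do num if num do $     match do
  5  $ do num if num        num if num do $        match num
  6  $ do num if            if num do $            match if
  7  $ do num               num do $               match num
  8  $ do                   do $                   match do
Accept reached after 8 steps.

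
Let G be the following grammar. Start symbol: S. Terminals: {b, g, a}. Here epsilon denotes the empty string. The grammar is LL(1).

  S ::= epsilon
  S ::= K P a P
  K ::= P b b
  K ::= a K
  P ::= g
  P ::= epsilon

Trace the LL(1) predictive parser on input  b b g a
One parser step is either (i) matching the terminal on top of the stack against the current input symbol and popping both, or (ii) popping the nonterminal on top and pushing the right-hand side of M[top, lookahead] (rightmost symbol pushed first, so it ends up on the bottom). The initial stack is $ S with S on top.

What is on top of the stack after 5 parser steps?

     Stack          Input      Action
  1  $ S            b b g a $  expand S ::= K P a P
  2  $ P a P K      b b g a $  expand K ::= P b b
  3  $ P a P b b P  b b g a $  expand P ::= epsilon
  4  $ P a P b b    b b g a $  match b
  5  $ P a P b      b g a $    match b
Stack after step 5: $ P a P (top = P).

P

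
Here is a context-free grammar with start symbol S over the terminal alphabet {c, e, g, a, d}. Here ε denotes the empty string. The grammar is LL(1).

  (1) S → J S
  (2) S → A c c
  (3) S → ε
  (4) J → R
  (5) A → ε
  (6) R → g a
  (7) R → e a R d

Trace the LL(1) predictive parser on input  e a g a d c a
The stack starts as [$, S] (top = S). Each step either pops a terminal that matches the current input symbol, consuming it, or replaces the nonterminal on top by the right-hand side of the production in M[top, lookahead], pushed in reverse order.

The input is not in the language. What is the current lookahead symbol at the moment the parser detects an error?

a

      Stack        Input            Action
   1  $ S          e a g a d c a $  expand S → J S
   2  $ S J        e a g a d c a $  expand J → R
   3  $ S R        e a g a d c a $  expand R → e a R d
   4  $ S d R a e  e a g a d c a $  match e
   5  $ S d R a    a g a d c a $    match a
   6  $ S d R      g a d c a $      expand R → g a
   7  $ S d a g    g a d c a $      match g
   8  $ S d a      a d c a $        match a
   9  $ S d        d c a $          match d
  10  $ S          c a $            expand S → A c c
  11  $ c c A      c a $            expand A → ε
  12  $ c c        c a $            match c
  13  $ c          a $              error: top is terminal c but lookahead is a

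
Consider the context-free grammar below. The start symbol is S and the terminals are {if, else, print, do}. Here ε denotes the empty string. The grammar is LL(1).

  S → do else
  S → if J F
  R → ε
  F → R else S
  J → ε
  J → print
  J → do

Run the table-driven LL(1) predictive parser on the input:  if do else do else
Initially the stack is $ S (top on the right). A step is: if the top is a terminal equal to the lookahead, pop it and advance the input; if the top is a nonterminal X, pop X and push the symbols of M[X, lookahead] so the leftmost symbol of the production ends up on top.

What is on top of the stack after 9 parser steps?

else

step 1: stack=$ S  input=if do else do else $  — expand S → if J F
step 2: stack=$ F J if  input=if do else do else $  — match if
step 3: stack=$ F J  input=do else do else $  — expand J → do
step 4: stack=$ F do  input=do else do else $  — match do
step 5: stack=$ F  input=else do else $  — expand F → R else S
step 6: stack=$ S else R  input=else do else $  — expand R → ε
step 7: stack=$ S else  input=else do else $  — match else
step 8: stack=$ S  input=do else $  — expand S → do else
step 9: stack=$ else do  input=do else $  — match do
Stack after step 9: $ else (top = else).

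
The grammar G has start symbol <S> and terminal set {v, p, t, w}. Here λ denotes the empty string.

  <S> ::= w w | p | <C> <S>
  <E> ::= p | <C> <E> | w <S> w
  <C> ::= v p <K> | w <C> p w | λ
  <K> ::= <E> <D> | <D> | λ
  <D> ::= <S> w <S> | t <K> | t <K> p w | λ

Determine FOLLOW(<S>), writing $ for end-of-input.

{$, p, v, w}

FIRST(<C>) = {λ, v, w}
FIRST(<S>) = {p, v, w}  (via <C> <S>)
FIRST(<E>) = {p, v, w}  (via <C> <E>)
FIRST(<D>) = {λ, p, t, v, w}  (via <S> w <S>)
FIRST(<K>) = {λ, p, t, v, w}  (via <E> <D>, <D>)
FOLLOW(<S>) includes $ since <S> is the start symbol.
FOLLOW(<C>): in <S>::=<C> <S>, <C> is followed by <S> with FIRST {p, v, w}; in <E>::=<C> <E>, <C> is followed by <E> with FIRST {p, v, w}; in <C>::=w <C> p w, <C> is followed by p w with FIRST {p}. Thus FOLLOW(<C>) = {p, v, w}.
FOLLOW(<S>): in <S>::=<C> <S>, the suffix after <S> is empty (adds nothing new); in <E>::=w <S> w, <S> is followed by w with FIRST {w}; in <D>::=<S> w <S> (occurrence 1), <S> is followed by w <S> with FIRST {w}; in <D>::=<S> w <S> (occurrence 2), the suffix after <S> is empty, so FOLLOW(<S>) ⊇ FOLLOW(<D>) = {p, v, w}. Thus FOLLOW(<S>) = {$, p, v, w}.
FOLLOW(<E>): in <E>::=<C> <E>, the suffix after <E> is empty (adds nothing new); in <K>::=<E> <D>, <E> is followed by <D> with FIRST {λ, p, t, v, w}; in <K>::=<E> <D>, the suffix after <E> is nullable, so FOLLOW(<E>) ⊇ FOLLOW(<K>) = {p, v, w}. Thus FOLLOW(<E>) = {p, t, v, w}.
FOLLOW(<K>): in <C>::=v p <K>, the suffix after <K> is empty, so FOLLOW(<K>) ⊇ FOLLOW(<C>) = {p, v, w}; in <D>::=t <K>, the suffix after <K> is empty, so FOLLOW(<K>) ⊇ FOLLOW(<D>) = {p, v, w}; in <D>::=t <K> p w, <K> is followed by p w with FIRST {p}. Thus FOLLOW(<K>) = {p, v, w}.
FOLLOW(<D>): in <K>::=<E> <D>, the suffix after <D> is empty, so FOLLOW(<D>) ⊇ FOLLOW(<K>) = {p, v, w}; in <K>::=<D>, the suffix after <D> is empty, so FOLLOW(<D>) ⊇ FOLLOW(<K>) = {p, v, w}. Thus FOLLOW(<D>) = {p, v, w}.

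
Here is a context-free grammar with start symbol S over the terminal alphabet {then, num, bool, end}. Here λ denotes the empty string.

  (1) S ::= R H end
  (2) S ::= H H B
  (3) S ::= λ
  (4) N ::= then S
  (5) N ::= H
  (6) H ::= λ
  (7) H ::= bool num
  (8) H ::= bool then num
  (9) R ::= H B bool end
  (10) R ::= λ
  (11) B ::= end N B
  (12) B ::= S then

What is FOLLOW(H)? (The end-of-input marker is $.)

{bool, end, then}

FIRST(H) = {λ, bool}
FIRST(N) = {λ, bool, then}  (via H)
FIRST(S) = {λ, bool, end, then}  (via R H end, H H B)
FIRST(B) = {bool, end, then}  (via S then)
FIRST(R) = {λ, bool, end, then}  (via H B bool end)
FOLLOW(S) includes $ since S is the start symbol.
FOLLOW(N): in B::=end N B, N is followed by B with FIRST {bool, end, then}. Thus FOLLOW(N) = {bool, end, then}.
FOLLOW(S): in N::=then S, the suffix after S is empty, so FOLLOW(S) ⊇ FOLLOW(N) = {bool, end, then}; in B::=S then, S is followed by then with FIRST {then}. Thus FOLLOW(S) = {$, bool, end, then}.
FOLLOW(H): in S::=R H end, H is followed by end with FIRST {end}; in S::=H H B (occurrence 1), H is followed by H B with FIRST {bool, end, then}; in S::=H H B (occurrence 2), H is followed by B with FIRST {bool, end, then}; in N::=H, the suffix after H is empty, so FOLLOW(H) ⊇ FOLLOW(N) = {bool, end, then}; in R::=H B bool end, H is followed by B bool end with FIRST {bool, end, then}. Thus FOLLOW(H) = {bool, end, then}.
FOLLOW(R): in S::=R H end, R is followed by H end with FIRST {bool, end}. Thus FOLLOW(R) = {bool, end}.
FOLLOW(B): in S::=H H B, the suffix after B is empty, so FOLLOW(B) ⊇ FOLLOW(S) = {$, bool, end, then}; in R::=H B bool end, B is followed by bool end with FIRST {bool}; in B::=end N B, the suffix after B is empty (adds nothing new). Thus FOLLOW(B) = {$, bool, end, then}.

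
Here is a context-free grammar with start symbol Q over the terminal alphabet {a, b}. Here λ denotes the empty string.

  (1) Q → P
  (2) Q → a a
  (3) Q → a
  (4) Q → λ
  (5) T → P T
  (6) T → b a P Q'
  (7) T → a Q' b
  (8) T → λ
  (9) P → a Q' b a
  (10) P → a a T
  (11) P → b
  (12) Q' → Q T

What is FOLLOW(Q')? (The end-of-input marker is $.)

FIRST(P): from P→a Q' b a we get {a}; from P→a a T we get {a}; from P→b we get {b}. So FIRST(P) = {a, b}.
FIRST(Q): from Q→P we get {a, b}; from Q→a a we get {a}; from Q→a we get {a}; from Q→λ we get {λ}. So FIRST(Q) = {λ, a, b}.
FIRST(T): from T→P T we get {a, b}; from T→b a P Q' we get {b}; from T→a Q' b we get {a}; from T→λ we get {λ}. So FIRST(T) = {λ, a, b}.
FIRST(Q'): from Q'→Q T we get {λ, a, b}. So FIRST(Q') = {λ, a, b}.
FOLLOW(Q) includes $ since Q is the start symbol.
FOLLOW(Q): in Q'→Q T, Q is followed by T with FIRST {λ, a, b}; in Q'→Q T, the suffix after Q is nullable, so FOLLOW(Q) ⊇ FOLLOW(Q') = {$, a, b}. Thus FOLLOW(Q) = {$, a, b}.
FOLLOW(T): in T→P T, the suffix after T is empty (adds nothing new); in P→a a T, the suffix after T is empty, so FOLLOW(T) ⊇ FOLLOW(P) = {$, a, b}; in Q'→Q T, the suffix after T is empty, so FOLLOW(T) ⊇ FOLLOW(Q') = {$, a, b}. Thus FOLLOW(T) = {$, a, b}.
FOLLOW(P): in Q→P, the suffix after P is empty, so FOLLOW(P) ⊇ FOLLOW(Q) = {$, a, b}; in T→P T, P is followed by T with FIRST {λ, a, b}; in T→P T, the suffix after P is nullable, so FOLLOW(P) ⊇ FOLLOW(T) = {$, a, b}; in T→b a P Q', P is followed by Q' with FIRST {λ, a, b}; in T→b a P Q', the suffix after P is nullable, so FOLLOW(P) ⊇ FOLLOW(T) = {$, a, b}. Thus FOLLOW(P) = {$, a, b}.
FOLLOW(Q'): in T→b a P Q', the suffix after Q' is empty, so FOLLOW(Q') ⊇ FOLLOW(T) = {$, a, b}; in T→a Q' b, Q' is followed by b with FIRST {b}; in P→a Q' b a, Q' is followed by b a with FIRST {b}. Thus FOLLOW(Q') = {$, a, b}.

{$, a, b}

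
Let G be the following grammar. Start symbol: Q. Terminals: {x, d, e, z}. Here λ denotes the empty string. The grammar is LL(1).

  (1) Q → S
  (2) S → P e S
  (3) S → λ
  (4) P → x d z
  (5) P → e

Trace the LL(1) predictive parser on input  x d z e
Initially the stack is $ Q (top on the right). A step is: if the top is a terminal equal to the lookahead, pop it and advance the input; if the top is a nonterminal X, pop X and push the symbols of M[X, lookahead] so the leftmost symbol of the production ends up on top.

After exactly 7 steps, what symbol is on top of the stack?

     Stack        Input      Action
  1  $ Q          x d z e $  expand Q → S
  2  $ S          x d z e $  expand S → P e S
  3  $ S e P      x d z e $  expand P → x d z
  4  $ S e z d x  x d z e $  match x
  5  $ S e z d    d z e $    match d
  6  $ S e z      z e $      match z
  7  $ S e        e $        match e
Stack after step 7: $ S (top = S).

S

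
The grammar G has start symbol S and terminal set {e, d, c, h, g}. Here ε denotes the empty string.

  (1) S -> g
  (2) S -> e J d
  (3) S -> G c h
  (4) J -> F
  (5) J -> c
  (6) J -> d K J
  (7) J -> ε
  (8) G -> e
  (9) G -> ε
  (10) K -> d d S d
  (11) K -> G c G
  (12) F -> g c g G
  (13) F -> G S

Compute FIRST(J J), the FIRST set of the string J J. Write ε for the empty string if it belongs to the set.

{ε, c, d, e, g}

FIRST(G): from G->e we get {e}; from G->ε we get {ε}. So FIRST(G) = {ε, e}.
FIRST(S): from S->g we get {g}; from S->e J d we get {e}; from S->G c h we get {c, e}. So FIRST(S) = {c, e, g}.
FIRST(K): from K->d d S d we get {d}; from K->G c G we get {c, e}. So FIRST(K) = {c, d, e}.
FIRST(F): from F->g c g G we get {g}; from F->G S we get {c, e, g}. So FIRST(F) = {c, e, g}.
FIRST(J): from J->F we get {c, e, g}; from J->c we get {c}; from J->d K J we get {d}; from J->ε we get {ε}. So FIRST(J) = {ε, c, d, e, g}.
FIRST(J J): take FIRST of each symbol in turn, carrying on past any symbol whose FIRST contains ε; result {ε, c, d, e, g}.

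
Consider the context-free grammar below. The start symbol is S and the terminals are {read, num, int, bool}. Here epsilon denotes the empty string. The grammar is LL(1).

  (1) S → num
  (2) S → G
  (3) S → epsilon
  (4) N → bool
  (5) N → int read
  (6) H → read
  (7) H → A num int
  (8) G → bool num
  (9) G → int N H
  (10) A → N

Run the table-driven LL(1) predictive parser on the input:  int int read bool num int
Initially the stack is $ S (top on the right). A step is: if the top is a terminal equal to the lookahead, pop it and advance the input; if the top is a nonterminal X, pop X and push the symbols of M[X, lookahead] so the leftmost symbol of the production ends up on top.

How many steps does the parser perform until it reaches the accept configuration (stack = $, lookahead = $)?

12

step 1: stack=$ S  input=int int read bool num int $  — expand S → G
step 2: stack=$ G  input=int int read bool num int $  — expand G → int N H
step 3: stack=$ H N int  input=int int read bool num int $  — match int
step 4: stack=$ H N  input=int read bool num int $  — expand N → int read
step 5: stack=$ H read int  input=int read bool num int $  — match int
step 6: stack=$ H read  input=read bool num int $  — match read
step 7: stack=$ H  input=bool num int $  — expand H → A num int
step 8: stack=$ int num A  input=bool num int $  — expand A → N
step 9: stack=$ int num N  input=bool num int $  — expand N → bool
step 10: stack=$ int num bool  input=bool num int $  — match bool
step 11: stack=$ int num  input=num int $  — match num
step 12: stack=$ int  input=int $  — match int
Accept reached after 12 steps.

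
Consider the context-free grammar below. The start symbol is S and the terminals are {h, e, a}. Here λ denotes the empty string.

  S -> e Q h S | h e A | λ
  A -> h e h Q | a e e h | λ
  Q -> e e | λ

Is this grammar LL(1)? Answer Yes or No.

FIRST(S) = {λ, e, h}
FIRST(A) = {λ, a, h}
FIRST(Q) = {λ, e}
FOLLOW(S) = {$}
FOLLOW(A) = {$}
FOLLOW(Q) = {$, h}
Each cell of M receives at most one production.

Yes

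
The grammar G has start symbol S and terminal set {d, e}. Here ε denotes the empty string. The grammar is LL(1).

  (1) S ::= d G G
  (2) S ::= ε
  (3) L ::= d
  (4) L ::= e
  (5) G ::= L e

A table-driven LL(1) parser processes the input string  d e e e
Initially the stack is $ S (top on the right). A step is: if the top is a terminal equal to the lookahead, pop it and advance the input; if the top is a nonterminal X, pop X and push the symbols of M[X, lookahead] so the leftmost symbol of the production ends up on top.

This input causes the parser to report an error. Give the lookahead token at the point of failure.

$

      Stack    Input      Action
   1  $ S      d e e e $  expand S ::= d G G
   2  $ G G d  d e e e $  match d
   3  $ G G    e e e $    expand G ::= L e
   4  $ G e L  e e e $    expand L ::= e
   5  $ G e e  e e e $    match e
   6  $ G e    e e $      match e
   7  $ G      e $        expand G ::= L e
   8  $ e L    e $        expand L ::= e
   9  $ e e    e $        match e
  10  $ e      $          error: top is terminal e but lookahead is $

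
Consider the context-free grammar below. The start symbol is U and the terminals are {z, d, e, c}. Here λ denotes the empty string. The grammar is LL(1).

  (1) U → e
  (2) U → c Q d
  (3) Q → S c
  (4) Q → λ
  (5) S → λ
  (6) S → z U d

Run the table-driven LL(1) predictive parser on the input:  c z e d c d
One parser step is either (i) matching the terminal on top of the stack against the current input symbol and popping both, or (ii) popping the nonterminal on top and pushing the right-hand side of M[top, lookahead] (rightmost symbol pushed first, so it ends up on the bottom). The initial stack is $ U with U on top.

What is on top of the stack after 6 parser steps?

step 1: stack=$ U  input=c z e d c d $  — expand U → c Q d
step 2: stack=$ d Q c  input=c z e d c d $  — match c
step 3: stack=$ d Q  input=z e d c d $  — expand Q → S c
step 4: stack=$ d c S  input=z e d c d $  — expand S → z U d
step 5: stack=$ d c d U z  input=z e d c d $  — match z
step 6: stack=$ d c d U  input=e d c d $  — expand U → e
Stack after step 6: $ d c d e (top = e).

e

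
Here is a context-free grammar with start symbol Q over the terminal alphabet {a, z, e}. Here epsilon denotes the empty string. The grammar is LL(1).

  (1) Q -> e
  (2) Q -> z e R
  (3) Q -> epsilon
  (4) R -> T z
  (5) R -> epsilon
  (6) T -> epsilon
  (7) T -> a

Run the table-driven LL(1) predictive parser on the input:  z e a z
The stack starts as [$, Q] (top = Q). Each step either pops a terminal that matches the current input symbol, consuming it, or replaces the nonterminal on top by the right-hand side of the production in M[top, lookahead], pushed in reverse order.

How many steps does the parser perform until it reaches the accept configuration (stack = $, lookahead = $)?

step 1: stack=$ Q  input=z e a z $  — expand Q -> z e R
step 2: stack=$ R e z  input=z e a z $  — match z
step 3: stack=$ R e  input=e a z $  — match e
step 4: stack=$ R  input=a z $  — expand R -> T z
step 5: stack=$ z T  input=a z $  — expand T -> a
step 6: stack=$ z a  input=a z $  — match a
step 7: stack=$ z  input=z $  — match z
Accept reached after 7 steps.

7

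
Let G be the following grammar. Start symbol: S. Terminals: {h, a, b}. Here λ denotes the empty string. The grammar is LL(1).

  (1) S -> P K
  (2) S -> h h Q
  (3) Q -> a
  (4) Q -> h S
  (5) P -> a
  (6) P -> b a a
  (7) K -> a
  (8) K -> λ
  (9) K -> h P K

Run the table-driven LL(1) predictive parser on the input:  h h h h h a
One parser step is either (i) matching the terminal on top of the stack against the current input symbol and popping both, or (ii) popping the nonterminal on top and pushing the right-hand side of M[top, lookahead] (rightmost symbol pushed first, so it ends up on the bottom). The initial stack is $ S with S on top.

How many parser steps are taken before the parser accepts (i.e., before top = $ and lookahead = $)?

10

      Stack    Input          Action
   1  $ S      h h h h h a $  expand S -> h h Q
   2  $ Q h h  h h h h h a $  match h
   3  $ Q h    h h h h a $    match h
   4  $ Q      h h h a $      expand Q -> h S
   5  $ S h    h h h a $      match h
   6  $ S      h h a $        expand S -> h h Q
   7  $ Q h h  h h a $        match h
   8  $ Q h    h a $          match h
   9  $ Q      a $            expand Q -> a
  10  $ a      a $            match a
Accept reached after 10 steps.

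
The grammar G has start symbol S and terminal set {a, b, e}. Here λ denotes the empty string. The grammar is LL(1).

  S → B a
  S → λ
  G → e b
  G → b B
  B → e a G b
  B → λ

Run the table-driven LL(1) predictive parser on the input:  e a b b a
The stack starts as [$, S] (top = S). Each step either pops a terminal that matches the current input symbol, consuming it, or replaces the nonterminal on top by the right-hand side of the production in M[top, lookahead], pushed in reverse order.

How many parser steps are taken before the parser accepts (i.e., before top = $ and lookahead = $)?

     Stack        Input        Action
  1  $ S          e a b b a $  expand S → B a
  2  $ a B        e a b b a $  expand B → e a G b
  3  $ a b G a e  e a b b a $  match e
  4  $ a b G a    a b b a $    match a
  5  $ a b G      b b a $      expand G → b B
  6  $ a b B b    b b a $      match b
  7  $ a b B      b a $        expand B → λ
  8  $ a b        b a $        match b
  9  $ a          a $          match a
Accept reached after 9 steps.

9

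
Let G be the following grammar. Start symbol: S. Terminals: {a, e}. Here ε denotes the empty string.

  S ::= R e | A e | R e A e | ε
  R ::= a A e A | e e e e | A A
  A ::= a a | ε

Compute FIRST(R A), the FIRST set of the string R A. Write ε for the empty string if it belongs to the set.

FIRST(A) = {ε, a}
FIRST(R) = {ε, a, e}  (via A A)
FIRST(S) = {ε, a, e}  (via R e, A e, R e A e)
FIRST(R A): take FIRST of each symbol in turn, carrying on past any symbol whose FIRST contains ε; result {ε, a, e}.

{ε, a, e}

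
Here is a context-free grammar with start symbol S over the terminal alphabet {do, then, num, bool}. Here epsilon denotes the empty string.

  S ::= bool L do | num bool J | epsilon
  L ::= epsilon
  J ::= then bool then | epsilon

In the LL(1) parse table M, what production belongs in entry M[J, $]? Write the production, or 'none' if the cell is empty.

FIRST(S) = {epsilon, bool, num}
FIRST(L) = {epsilon}
FIRST(J) = {epsilon, then}
FOLLOW(S) includes $ since S is the start symbol.
FOLLOW(S): S appears on no right-hand side. Thus FOLLOW(S) = {$}.
FOLLOW(J): in S::=num bool J, the suffix after J is empty, so FOLLOW(J) ⊇ FOLLOW(S) = {$}. Thus FOLLOW(J) = {$}.
For J ::= then bool then: FIRST(then bool then) = {then}, so it goes in M[J, t] for t ∈ {then}.
For J ::= epsilon: FIRST(epsilon) = {epsilon}, so it goes in M[J, t] for t ∈ {}; since epsilon ∈ FIRST, also for every t ∈ FOLLOW(J) = {$}.

J ::= epsilon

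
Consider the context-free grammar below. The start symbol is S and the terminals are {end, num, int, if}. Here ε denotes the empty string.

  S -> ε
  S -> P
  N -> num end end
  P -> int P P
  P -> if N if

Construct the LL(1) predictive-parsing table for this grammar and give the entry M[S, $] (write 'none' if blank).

S -> ε

FIRST(N) = {num}
FIRST(P) = {if, int}
FIRST(S) = {ε, if, int}  (via P)
FOLLOW(S) includes $ since S is the start symbol.
FOLLOW(S): S appears on no right-hand side. Thus FOLLOW(S) = {$}.
For S -> ε: FIRST(ε) = {ε}, so it goes in M[S, t] for t ∈ {}; since ε ∈ FIRST, also for every t ∈ FOLLOW(S) = {$}.
For S -> P: FIRST(P) = {if, int}, so it goes in M[S, t] for t ∈ {if, int}.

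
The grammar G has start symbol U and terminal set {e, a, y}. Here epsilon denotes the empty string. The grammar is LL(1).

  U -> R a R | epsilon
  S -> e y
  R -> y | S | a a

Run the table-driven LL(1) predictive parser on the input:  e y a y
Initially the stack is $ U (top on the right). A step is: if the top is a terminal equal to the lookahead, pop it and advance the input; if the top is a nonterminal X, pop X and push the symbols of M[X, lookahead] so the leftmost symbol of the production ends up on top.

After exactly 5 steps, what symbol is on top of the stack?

a

     Stack      Input      Action
  1  $ U        e y a y $  expand U -> R a R
  2  $ R a R    e y a y $  expand R -> S
  3  $ R a S    e y a y $  expand S -> e y
  4  $ R a y e  e y a y $  match e
  5  $ R a y    y a y $    match y
Stack after step 5: $ R a (top = a).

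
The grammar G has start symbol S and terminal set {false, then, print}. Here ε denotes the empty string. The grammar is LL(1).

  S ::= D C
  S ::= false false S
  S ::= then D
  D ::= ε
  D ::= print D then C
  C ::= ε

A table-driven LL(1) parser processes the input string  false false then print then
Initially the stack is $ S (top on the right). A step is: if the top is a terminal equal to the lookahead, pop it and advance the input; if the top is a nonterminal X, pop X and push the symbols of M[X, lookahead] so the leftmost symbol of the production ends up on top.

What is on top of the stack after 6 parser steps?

print

     Stack            Input                          Action
  1  $ S              false false then print then $  expand S ::= false false S
  2  $ S false false  false false then print then $  match false
  3  $ S false        false then print then $        match false
  4  $ S              then print then $              expand S ::= then D
  5  $ D then         then print then $              match then
  6  $ D              print then $                   expand D ::= print D then C
Stack after step 6: $ C then D print (top = print).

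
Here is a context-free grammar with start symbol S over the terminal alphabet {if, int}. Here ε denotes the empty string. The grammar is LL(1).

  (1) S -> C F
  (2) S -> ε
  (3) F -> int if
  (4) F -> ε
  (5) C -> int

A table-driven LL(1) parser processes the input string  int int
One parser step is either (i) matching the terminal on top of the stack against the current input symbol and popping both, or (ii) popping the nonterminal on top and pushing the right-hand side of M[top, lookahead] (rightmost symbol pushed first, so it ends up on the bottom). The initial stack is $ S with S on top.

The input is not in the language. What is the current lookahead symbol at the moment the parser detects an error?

     Stack     Input      Action
  1  $ S       int int $  expand S -> C F
  2  $ F C     int int $  expand C -> int
  3  $ F int   int int $  match int
  4  $ F       int $      expand F -> int if
  5  $ if int  int $      match int
  6  $ if      $          error: top is terminal if but lookahead is $

$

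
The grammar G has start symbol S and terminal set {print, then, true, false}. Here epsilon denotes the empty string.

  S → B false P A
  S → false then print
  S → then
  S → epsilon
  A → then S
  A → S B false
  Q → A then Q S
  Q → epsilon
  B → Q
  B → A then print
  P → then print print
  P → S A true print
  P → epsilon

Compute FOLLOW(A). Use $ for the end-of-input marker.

{$, false, then, true}

FIRST(S): from S→B false P A we get {false, then}; from S→false then print we get {false}; from S→then we get {then}; from S→epsilon we get {epsilon}. So FIRST(S) = {epsilon, false, then}.
FIRST(A): from A→then S we get {then}; from A→S B false we get {false, then}. So FIRST(A) = {false, then}.
FIRST(Q): from Q→A then Q S we get {false, then}; from Q→epsilon we get {epsilon}. So FIRST(Q) = {epsilon, false, then}.
FIRST(P): from P→then print print we get {then}; from P→S A true print we get {false, then}; from P→epsilon we get {epsilon}. So FIRST(P) = {epsilon, false, then}.
FIRST(B): from B→Q we get {epsilon, false, then}; from B→A then print we get {false, then}. So FIRST(B) = {epsilon, false, then}.
FOLLOW(S) includes $ since S is the start symbol.
FOLLOW(B): in S→B false P A, B is followed by false P A with FIRST {false}; in A→S B false, B is followed by false with FIRST {false}. Thus FOLLOW(B) = {false}.
FOLLOW(Q): in Q→A then Q S, Q is followed by S with FIRST {epsilon, false, then}; in Q→A then Q S, the suffix after Q is nullable (adds nothing new); in B→Q, the suffix after Q is empty, so FOLLOW(Q) ⊇ FOLLOW(B) = {false}. Thus FOLLOW(Q) = {false, then}.
FOLLOW(P): in S→B false P A, P is followed by A with FIRST {false, then}. Thus FOLLOW(P) = {false, then}.
FOLLOW(S): in A→then S, the suffix after S is empty, so FOLLOW(S) ⊇ FOLLOW(A) = {$, false, then, true}; in A→S B false, S is followed by B false with FIRST {false, then}; in Q→A then Q S, the suffix after S is empty, so FOLLOW(S) ⊇ FOLLOW(Q) = {false, then}; in P→S A true print, S is followed by A true print with FIRST {false, then}. Thus FOLLOW(S) = {$, false, then, true}.
FOLLOW(A): in S→B false P A, the suffix after A is empty, so FOLLOW(A) ⊇ FOLLOW(S) = {$, false, then, true}; in Q→A then Q S, A is followed by then Q S with FIRST {then}; in B→A then print, A is followed by then print with FIRST {then}; in P→S A true print, A is followed by true print with FIRST {true}. Thus FOLLOW(A) = {$, false, then, true}.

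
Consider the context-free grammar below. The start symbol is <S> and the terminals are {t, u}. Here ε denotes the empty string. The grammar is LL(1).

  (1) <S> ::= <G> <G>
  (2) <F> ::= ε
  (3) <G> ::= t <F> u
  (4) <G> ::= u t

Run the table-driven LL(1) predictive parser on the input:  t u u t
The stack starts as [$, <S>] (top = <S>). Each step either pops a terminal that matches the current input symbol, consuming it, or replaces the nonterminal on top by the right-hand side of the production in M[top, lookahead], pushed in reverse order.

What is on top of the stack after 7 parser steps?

step 1: stack=$ <S>  input=t u u t $  — expand <S> ::= <G> <G>
step 2: stack=$ <G> <G>  input=t u u t $  — expand <G> ::= t <F> u
step 3: stack=$ <G> u <F> t  input=t u u t $  — match t
step 4: stack=$ <G> u <F>  input=u u t $  — expand <F> ::= ε
step 5: stack=$ <G> u  input=u u t $  — match u
step 6: stack=$ <G>  input=u t $  — expand <G> ::= u t
step 7: stack=$ t u  input=u t $  — match u
Stack after step 7: $ t (top = t).

t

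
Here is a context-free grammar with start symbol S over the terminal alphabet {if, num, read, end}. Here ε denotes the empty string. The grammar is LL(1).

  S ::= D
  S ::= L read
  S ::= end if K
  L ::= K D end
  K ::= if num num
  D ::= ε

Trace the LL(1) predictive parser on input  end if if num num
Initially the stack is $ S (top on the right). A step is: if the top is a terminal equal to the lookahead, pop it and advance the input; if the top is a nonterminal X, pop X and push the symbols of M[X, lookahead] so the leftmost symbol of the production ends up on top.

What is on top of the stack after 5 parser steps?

num

     Stack         Input                Action
  1  $ S           end if if num num $  expand S ::= end if K
  2  $ K if end    end if if num num $  match end
  3  $ K if        if if num num $      match if
  4  $ K           if num num $         expand K ::= if num num
  5  $ num num if  if num num $         match if
Stack after step 5: $ num num (top = num).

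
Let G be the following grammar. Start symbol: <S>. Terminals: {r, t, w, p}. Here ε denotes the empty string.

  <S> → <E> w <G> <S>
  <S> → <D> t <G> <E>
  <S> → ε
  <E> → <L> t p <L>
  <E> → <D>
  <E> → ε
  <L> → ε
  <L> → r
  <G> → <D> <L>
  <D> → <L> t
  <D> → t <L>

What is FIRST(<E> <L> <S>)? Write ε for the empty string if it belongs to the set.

FIRST(<L>): from <L>→ε we get {ε}; from <L>→r we get {r}. So FIRST(<L>) = {ε, r}.
FIRST(<D>): from <D>→<L> t we get {r, t}; from <D>→t <L> we get {t}. So FIRST(<D>) = {r, t}.
FIRST(<E>): from <E>→<L> t p <L> we get {r, t}; from <E>→<D> we get {r, t}; from <E>→ε we get {ε}. So FIRST(<E>) = {ε, r, t}.
FIRST(<G>): from <G>→<D> <L> we get {r, t}. So FIRST(<G>) = {r, t}.
FIRST(<S>): from <S>→<E> w <G> <S> we get {r, t, w}; from <S>→<D> t <G> <E> we get {r, t}; from <S>→ε we get {ε}. So FIRST(<S>) = {ε, r, t, w}.
FIRST(<E> <L> <S>): take FIRST of each symbol in turn, carrying on past any symbol whose FIRST contains ε; result {ε, r, t, w}.

{ε, r, t, w}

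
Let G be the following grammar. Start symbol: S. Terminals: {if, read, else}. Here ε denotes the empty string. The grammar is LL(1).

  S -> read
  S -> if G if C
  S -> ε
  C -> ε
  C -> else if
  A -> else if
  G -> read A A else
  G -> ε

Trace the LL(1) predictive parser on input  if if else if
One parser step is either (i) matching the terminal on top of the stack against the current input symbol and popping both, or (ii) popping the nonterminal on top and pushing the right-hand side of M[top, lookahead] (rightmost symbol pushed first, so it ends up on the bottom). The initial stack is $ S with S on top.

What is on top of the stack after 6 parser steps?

if

     Stack        Input            Action
  1  $ S          if if else if $  expand S -> if G if C
  2  $ C if G if  if if else if $  match if
  3  $ C if G     if else if $     expand G -> ε
  4  $ C if       if else if $     match if
  5  $ C          else if $        expand C -> else if
  6  $ if else    else if $        match else
Stack after step 6: $ if (top = if).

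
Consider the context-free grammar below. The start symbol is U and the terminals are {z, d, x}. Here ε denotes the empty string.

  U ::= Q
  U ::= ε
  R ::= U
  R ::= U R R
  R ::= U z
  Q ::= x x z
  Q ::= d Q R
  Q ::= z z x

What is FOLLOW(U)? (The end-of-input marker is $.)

{$, d, x, z}

FIRST(Q): from Q::=x x z we get {x}; from Q::=d Q R we get {d}; from Q::=z z x we get {z}. So FIRST(Q) = {d, x, z}.
FIRST(U): from U::=Q we get {d, x, z}; from U::=ε we get {ε}. So FIRST(U) = {ε, d, x, z}.
FIRST(R): from R::=U we get {ε, d, x, z}; from R::=U R R we get {ε, d, x, z}; from R::=U z we get {d, x, z}. So FIRST(R) = {ε, d, x, z}.
FOLLOW(U) includes $ since U is the start symbol.
FOLLOW(U): in R::=U, the suffix after U is empty, so FOLLOW(U) ⊇ FOLLOW(R) = {$, d, x, z}; in R::=U R R, U is followed by R R with FIRST {ε, d, x, z}; in R::=U R R, the suffix after U is nullable, so FOLLOW(U) ⊇ FOLLOW(R) = {$, d, x, z}; in R::=U z, U is followed by z with FIRST {z}. Thus FOLLOW(U) = {$, d, x, z}.
FOLLOW(Q): in U::=Q, the suffix after Q is empty, so FOLLOW(Q) ⊇ FOLLOW(U) = {$, d, x, z}; in Q::=d Q R, Q is followed by R with FIRST {ε, d, x, z}; in Q::=d Q R, the suffix after Q is nullable (adds nothing new). Thus FOLLOW(Q) = {$, d, x, z}.
FOLLOW(R): in R::=U R R (occurrence 1), R is followed by R with FIRST {ε, d, x, z}; in R::=U R R (occurrence 1), the suffix after R is nullable (adds nothing new); in R::=U R R (occurrence 2), the suffix after R is empty (adds nothing new); in Q::=d Q R, the suffix after R is empty, so FOLLOW(R) ⊇ FOLLOW(Q) = {$, d, x, z}. Thus FOLLOW(R) = {$, d, x, z}.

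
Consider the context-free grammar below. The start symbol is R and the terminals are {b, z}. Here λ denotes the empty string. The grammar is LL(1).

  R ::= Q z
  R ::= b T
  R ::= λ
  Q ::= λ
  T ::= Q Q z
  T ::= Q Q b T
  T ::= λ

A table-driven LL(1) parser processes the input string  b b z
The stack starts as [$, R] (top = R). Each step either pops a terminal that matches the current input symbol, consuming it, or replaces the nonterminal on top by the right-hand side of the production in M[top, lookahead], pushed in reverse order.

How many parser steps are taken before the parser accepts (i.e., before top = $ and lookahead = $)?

      Stack      Input    Action
   1  $ R        b b z $  expand R ::= b T
   2  $ T b      b b z $  match b
   3  $ T        b z $    expand T ::= Q Q b T
   4  $ T b Q Q  b z $    expand Q ::= λ
   5  $ T b Q    b z $    expand Q ::= λ
   6  $ T b      b z $    match b
   7  $ T        z $      expand T ::= Q Q z
   8  $ z Q Q    z $      expand Q ::= λ
   9  $ z Q      z $      expand Q ::= λ
  10  $ z        z $      match z
Accept reached after 10 steps.

10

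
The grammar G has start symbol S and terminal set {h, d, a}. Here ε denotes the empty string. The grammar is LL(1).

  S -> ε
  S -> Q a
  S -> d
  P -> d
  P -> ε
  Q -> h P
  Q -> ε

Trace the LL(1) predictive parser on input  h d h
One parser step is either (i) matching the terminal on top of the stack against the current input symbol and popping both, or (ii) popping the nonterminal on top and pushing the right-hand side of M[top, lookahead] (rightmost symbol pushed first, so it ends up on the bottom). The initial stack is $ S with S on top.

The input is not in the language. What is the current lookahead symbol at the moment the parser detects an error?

h

     Stack    Input    Action
  1  $ S      h d h $  expand S -> Q a
  2  $ a Q    h d h $  expand Q -> h P
  3  $ a P h  h d h $  match h
  4  $ a P    d h $    expand P -> d
  5  $ a d    d h $    match d
  6  $ a      h $      error: top is terminal a but lookahead is h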